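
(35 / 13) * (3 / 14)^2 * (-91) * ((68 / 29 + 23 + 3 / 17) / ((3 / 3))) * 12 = -1698570 / 493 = -3445.38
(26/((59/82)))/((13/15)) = 2460/59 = 41.69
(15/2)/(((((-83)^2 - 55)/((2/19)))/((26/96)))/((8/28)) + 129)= 65/7272494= 0.00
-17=-17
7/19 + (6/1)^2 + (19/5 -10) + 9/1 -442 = -38269/95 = -402.83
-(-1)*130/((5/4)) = 104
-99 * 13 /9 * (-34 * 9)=43758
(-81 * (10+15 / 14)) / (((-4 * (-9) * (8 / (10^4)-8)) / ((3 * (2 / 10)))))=58125 / 31108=1.87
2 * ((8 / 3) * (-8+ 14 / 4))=-24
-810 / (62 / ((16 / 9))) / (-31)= 720 / 961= 0.75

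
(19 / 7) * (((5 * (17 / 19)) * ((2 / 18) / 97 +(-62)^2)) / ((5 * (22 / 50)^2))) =35655513125 / 739431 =48220.20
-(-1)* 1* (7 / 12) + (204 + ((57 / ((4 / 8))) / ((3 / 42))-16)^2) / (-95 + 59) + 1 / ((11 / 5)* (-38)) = -521785937 / 7524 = -69349.54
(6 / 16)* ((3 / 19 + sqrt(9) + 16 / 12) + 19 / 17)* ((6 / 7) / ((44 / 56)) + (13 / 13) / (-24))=1505495 / 682176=2.21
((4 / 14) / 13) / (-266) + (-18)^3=-70584697 / 12103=-5832.00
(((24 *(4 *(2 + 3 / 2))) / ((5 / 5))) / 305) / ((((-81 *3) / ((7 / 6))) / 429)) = -56056 / 24705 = -2.27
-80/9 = -8.89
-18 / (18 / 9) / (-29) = 9 / 29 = 0.31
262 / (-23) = -262 / 23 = -11.39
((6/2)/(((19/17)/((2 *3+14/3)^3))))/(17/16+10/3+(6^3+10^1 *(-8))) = 8912896/384123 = 23.20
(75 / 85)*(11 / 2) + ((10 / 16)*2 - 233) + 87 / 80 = -307101 / 1360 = -225.81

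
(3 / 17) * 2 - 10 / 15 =-16 / 51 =-0.31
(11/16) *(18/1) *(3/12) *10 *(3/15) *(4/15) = 33/20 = 1.65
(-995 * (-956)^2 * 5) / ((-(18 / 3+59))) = 909366320 / 13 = 69951255.38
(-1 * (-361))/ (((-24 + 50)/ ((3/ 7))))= 5.95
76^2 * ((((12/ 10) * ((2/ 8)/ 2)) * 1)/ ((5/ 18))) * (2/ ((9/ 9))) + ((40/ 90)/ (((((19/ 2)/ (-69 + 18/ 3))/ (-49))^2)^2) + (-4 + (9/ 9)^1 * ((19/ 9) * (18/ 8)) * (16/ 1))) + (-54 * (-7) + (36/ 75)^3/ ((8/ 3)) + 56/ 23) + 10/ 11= 4955302427.76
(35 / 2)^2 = 306.25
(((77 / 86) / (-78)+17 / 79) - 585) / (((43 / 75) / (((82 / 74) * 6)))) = -952949471025 / 140520302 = -6781.58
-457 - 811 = -1268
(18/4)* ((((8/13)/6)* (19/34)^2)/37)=1083/278018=0.00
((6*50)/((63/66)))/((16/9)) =2475/14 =176.79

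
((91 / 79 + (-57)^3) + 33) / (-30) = 14627549 / 2370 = 6171.96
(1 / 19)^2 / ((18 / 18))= 0.00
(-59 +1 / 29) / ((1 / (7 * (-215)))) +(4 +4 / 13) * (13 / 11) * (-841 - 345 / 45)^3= -26800866609314 / 8613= -3111676141.80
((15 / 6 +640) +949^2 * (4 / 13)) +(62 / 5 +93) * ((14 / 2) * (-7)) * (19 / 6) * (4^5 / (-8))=71134051 / 30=2371135.03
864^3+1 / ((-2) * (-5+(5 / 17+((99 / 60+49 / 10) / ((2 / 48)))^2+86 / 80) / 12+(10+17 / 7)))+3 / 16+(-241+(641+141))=6091600279349067851 / 9444735632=644973085.19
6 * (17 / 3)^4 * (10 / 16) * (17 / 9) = 7099285 / 972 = 7303.79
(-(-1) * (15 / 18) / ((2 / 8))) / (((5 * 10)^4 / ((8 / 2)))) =1 / 468750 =0.00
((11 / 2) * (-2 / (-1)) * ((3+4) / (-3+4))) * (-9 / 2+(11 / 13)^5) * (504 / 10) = -5859105714 / 371293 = -15780.28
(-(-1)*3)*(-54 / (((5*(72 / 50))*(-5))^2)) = -1 / 8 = -0.12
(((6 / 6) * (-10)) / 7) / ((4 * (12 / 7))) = -0.21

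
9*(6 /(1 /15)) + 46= 856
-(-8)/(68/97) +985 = 16939/17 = 996.41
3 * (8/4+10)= 36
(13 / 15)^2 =169 / 225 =0.75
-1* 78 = -78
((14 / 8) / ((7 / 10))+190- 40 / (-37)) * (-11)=-157575 / 74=-2129.39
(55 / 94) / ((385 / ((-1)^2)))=1 / 658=0.00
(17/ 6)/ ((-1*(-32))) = 17/ 192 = 0.09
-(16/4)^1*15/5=-12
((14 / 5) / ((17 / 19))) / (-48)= -133 / 2040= -0.07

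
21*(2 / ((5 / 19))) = 798 / 5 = 159.60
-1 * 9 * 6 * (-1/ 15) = 18/ 5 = 3.60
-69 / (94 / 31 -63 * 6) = 2139 / 11624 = 0.18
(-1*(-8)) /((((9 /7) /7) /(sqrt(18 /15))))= 392*sqrt(30) /45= 47.71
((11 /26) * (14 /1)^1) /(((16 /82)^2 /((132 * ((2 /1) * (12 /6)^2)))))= 4271421 /26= 164285.42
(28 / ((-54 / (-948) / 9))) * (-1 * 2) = -8848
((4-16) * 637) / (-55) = 7644 / 55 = 138.98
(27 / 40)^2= 729 / 1600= 0.46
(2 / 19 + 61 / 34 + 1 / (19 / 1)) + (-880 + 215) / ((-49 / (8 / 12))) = 149221 / 13566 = 11.00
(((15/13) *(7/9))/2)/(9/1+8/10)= 25/546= 0.05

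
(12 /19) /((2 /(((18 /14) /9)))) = 6 /133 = 0.05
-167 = -167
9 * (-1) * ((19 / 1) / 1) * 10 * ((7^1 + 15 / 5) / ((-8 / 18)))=38475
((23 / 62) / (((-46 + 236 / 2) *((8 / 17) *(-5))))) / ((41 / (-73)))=28543 / 7320960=0.00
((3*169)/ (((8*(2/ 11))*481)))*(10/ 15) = 0.48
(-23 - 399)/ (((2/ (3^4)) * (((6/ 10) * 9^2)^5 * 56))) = -659375/ 585779779368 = -0.00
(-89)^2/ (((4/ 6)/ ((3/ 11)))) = 71289/ 22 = 3240.41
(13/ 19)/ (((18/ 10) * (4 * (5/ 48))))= 52/ 57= 0.91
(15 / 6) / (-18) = -5 / 36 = -0.14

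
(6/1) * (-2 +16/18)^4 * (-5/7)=-100000/15309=-6.53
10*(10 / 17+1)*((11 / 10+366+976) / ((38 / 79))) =28648323 / 646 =44347.25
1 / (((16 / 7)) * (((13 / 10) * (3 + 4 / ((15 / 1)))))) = 75 / 728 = 0.10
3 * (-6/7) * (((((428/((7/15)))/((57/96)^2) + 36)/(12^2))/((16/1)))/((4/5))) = -8331315/2264192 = -3.68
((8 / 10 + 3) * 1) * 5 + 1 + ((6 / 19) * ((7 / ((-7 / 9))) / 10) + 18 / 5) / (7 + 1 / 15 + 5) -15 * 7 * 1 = -291370 / 3439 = -84.73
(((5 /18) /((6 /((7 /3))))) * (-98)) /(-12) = 1715 /1944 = 0.88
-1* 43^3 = -79507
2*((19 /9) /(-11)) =-38 /99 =-0.38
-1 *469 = -469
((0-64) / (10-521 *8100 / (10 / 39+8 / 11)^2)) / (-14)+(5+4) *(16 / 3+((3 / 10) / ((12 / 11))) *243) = 649.42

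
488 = 488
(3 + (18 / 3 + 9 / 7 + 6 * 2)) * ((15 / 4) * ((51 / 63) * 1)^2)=18785 / 343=54.77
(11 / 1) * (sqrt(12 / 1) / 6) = 11 * sqrt(3) / 3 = 6.35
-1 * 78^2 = -6084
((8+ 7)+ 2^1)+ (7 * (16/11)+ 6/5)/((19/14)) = 26529/1045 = 25.39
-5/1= -5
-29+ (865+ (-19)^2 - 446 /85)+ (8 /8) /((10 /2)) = 101316 /85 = 1191.95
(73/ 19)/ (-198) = -73/ 3762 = -0.02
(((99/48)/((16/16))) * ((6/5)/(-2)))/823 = -99/65840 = -0.00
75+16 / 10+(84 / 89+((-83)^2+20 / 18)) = 6967.65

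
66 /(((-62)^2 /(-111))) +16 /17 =-31519 /32674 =-0.96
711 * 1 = 711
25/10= 5/2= 2.50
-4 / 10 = -2 / 5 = -0.40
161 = 161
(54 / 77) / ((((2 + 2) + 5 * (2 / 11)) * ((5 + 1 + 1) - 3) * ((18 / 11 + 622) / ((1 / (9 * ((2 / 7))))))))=11 / 493920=0.00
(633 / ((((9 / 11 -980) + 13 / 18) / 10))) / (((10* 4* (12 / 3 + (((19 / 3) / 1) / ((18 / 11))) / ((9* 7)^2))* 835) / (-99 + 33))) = 443228525586 / 138718784680925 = 0.00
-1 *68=-68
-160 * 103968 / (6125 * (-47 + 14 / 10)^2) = -64 / 49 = -1.31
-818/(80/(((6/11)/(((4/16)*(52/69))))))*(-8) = 169326/715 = 236.82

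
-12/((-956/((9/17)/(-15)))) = -9/20315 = -0.00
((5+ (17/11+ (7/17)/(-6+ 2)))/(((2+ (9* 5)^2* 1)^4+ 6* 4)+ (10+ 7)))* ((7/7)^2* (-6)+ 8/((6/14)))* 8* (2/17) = 366244/80500167077455917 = 0.00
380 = 380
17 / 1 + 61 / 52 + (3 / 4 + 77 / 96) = 24617 / 1248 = 19.73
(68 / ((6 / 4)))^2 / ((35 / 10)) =36992 / 63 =587.17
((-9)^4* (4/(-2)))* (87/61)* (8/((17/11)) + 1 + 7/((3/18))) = -934981866/1037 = -901621.86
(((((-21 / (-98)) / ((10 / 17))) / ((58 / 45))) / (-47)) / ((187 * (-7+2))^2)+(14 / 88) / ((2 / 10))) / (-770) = -3122292223 / 3022378898000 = -0.00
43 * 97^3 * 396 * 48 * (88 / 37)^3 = 508356168950513664 / 50653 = 10036052532930.20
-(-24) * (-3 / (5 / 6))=-86.40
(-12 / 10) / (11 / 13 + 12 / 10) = -78 / 133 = -0.59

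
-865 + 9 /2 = -1721 /2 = -860.50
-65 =-65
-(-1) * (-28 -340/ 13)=-704/ 13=-54.15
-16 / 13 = -1.23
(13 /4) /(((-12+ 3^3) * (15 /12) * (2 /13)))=169 /150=1.13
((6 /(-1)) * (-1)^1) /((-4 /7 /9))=-189 /2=-94.50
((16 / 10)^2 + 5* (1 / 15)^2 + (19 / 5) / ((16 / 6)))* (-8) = -7213 / 225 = -32.06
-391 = -391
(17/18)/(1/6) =17/3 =5.67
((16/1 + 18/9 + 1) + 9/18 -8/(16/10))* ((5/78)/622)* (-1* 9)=-435/32344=-0.01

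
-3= -3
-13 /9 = -1.44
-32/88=-4/11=-0.36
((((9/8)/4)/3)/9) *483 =161/32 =5.03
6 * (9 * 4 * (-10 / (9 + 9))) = -120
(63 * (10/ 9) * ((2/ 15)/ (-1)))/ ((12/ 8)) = -56/ 9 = -6.22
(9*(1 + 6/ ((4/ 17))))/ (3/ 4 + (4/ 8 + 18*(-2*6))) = -954/ 859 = -1.11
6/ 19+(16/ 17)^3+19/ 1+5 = 2347630/ 93347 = 25.15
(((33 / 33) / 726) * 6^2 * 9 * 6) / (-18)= -18 / 121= -0.15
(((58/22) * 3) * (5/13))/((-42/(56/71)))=-580/10153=-0.06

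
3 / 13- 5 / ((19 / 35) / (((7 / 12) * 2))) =-15583 / 1482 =-10.51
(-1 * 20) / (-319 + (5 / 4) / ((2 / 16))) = 20 / 309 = 0.06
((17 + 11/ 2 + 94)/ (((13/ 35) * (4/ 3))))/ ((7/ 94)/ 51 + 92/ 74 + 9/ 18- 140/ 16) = -2169776385/ 64614446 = -33.58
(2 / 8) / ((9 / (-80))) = -20 / 9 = -2.22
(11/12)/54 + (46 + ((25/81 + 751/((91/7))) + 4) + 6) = 961135/8424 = 114.09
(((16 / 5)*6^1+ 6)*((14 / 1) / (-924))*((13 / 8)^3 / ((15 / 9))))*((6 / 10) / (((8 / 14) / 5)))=-2906631 / 563200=-5.16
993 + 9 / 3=996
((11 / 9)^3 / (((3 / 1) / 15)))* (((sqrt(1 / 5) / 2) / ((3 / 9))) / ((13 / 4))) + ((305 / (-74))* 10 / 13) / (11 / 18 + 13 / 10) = 0.23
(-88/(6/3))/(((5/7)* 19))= -3.24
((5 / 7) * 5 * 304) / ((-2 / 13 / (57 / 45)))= -187720 / 21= -8939.05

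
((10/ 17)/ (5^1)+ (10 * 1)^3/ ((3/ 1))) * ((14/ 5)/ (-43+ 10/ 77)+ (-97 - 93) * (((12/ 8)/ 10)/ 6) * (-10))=783185821/ 49515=15817.14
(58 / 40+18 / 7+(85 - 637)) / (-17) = 76717 / 2380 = 32.23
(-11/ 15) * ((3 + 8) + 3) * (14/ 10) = -1078/ 75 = -14.37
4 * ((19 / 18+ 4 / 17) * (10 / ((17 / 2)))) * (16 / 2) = 126400 / 2601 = 48.60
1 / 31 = 0.03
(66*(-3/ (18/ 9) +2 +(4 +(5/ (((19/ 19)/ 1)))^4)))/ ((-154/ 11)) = -2967.64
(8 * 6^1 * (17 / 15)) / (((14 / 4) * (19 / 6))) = 3264 / 665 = 4.91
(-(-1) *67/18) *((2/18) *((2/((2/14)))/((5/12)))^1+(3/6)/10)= 15209/1080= 14.08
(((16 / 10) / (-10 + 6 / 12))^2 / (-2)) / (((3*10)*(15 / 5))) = -64 / 406125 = -0.00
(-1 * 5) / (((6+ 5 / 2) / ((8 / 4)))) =-20 / 17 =-1.18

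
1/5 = 0.20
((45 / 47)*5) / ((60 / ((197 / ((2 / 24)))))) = 8865 / 47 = 188.62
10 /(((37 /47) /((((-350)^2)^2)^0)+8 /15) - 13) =-3525 /4117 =-0.86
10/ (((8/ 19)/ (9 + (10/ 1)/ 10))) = 475/ 2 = 237.50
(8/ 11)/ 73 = 8/ 803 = 0.01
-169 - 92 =-261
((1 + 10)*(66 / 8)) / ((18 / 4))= 121 / 6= 20.17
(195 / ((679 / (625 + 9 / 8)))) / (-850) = -195351 / 923440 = -0.21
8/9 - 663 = -5959/9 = -662.11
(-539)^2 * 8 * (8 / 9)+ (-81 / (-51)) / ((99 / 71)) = 3476957245 / 1683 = 2065928.25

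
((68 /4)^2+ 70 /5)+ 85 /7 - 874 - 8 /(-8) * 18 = -3786 /7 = -540.86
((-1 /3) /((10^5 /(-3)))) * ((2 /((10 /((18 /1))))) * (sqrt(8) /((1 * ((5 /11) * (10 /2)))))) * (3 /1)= 297 * sqrt(2) /3125000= 0.00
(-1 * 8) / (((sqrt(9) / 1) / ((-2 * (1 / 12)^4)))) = 1 / 3888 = 0.00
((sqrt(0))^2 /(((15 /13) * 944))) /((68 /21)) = 0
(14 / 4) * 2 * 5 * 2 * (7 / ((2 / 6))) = 1470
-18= -18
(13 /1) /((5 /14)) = 182 /5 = 36.40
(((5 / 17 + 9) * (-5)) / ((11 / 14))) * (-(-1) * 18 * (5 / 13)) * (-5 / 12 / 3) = 138250 / 2431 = 56.87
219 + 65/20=889/4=222.25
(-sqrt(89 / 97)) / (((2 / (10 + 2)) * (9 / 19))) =-38 * sqrt(8633) / 291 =-12.13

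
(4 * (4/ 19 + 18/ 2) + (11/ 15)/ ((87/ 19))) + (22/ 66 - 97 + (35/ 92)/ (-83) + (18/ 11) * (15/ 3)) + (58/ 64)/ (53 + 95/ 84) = -974844797459501/ 18939899377080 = -51.47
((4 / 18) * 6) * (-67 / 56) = -67 / 42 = -1.60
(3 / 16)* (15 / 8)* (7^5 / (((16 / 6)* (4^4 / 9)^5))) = 0.00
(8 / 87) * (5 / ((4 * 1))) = 10 / 87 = 0.11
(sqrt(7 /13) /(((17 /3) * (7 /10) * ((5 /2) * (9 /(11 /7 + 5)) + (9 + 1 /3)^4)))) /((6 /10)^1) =0.00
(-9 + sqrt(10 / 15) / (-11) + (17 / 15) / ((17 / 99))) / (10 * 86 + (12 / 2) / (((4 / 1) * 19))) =-456 / 163415 - 38 * sqrt(6) / 1078539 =-0.00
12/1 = 12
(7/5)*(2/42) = 1/15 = 0.07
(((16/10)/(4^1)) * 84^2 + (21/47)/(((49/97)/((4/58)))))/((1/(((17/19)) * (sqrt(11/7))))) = 2288973534 * sqrt(77)/6344765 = 3165.71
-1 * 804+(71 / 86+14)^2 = -4320759 / 7396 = -584.20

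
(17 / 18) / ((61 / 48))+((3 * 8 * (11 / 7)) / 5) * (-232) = -11203624 / 6405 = -1749.20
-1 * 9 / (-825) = 3 / 275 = 0.01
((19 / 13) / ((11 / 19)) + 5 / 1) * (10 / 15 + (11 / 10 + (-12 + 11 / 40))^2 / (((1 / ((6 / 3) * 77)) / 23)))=10325965541 / 3432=3008731.22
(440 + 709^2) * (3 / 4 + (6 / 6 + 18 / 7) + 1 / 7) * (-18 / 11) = -566011125 / 154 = -3675396.92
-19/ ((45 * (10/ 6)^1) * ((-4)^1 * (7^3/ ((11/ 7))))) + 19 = 13685909/ 720300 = 19.00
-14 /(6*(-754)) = 7 /2262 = 0.00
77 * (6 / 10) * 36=1663.20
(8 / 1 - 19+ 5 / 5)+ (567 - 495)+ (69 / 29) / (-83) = 149165 / 2407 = 61.97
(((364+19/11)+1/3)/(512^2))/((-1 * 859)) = -755/464437248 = -0.00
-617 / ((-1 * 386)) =617 / 386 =1.60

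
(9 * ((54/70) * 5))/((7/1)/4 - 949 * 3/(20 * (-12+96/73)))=97200/42203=2.30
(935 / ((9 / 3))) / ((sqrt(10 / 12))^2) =374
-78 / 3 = -26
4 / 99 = 0.04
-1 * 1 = -1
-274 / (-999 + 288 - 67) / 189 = 137 / 73521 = 0.00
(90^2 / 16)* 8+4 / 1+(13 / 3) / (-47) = 571601 / 141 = 4053.91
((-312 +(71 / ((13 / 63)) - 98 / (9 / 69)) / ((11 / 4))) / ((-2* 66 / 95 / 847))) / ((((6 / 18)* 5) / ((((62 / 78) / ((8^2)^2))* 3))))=203449435 / 2076672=97.97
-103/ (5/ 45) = -927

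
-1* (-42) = 42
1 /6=0.17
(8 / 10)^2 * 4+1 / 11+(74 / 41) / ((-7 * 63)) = 2.65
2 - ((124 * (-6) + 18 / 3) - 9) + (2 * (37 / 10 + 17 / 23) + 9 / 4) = 349659 / 460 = 760.13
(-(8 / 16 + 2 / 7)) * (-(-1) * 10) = -55 / 7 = -7.86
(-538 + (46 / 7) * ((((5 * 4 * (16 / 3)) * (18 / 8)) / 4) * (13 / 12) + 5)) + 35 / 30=-461 / 6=-76.83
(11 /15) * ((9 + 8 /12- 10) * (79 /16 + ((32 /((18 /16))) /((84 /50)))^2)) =-1833281549 /25719120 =-71.28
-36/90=-2/5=-0.40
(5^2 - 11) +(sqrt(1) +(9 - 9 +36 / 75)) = 387 / 25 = 15.48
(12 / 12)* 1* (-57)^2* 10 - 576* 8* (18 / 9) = 23274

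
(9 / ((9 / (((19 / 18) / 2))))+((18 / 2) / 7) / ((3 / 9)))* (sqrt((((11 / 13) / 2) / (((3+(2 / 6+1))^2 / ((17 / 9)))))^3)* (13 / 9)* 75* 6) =397375* sqrt(4862) / 1107288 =25.02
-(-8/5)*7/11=56/55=1.02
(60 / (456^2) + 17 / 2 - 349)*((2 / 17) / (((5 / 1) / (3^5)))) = -1946.86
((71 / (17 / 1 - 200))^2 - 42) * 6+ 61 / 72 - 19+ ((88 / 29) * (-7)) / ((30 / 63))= -12192459251 / 38847240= -313.86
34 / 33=1.03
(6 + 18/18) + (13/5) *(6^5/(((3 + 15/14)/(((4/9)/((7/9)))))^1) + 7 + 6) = 273444/95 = 2878.36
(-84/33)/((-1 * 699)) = 28/7689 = 0.00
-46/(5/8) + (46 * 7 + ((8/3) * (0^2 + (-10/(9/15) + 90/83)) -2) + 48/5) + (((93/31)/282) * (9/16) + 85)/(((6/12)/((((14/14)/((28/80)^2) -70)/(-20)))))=40742980141/55050912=740.10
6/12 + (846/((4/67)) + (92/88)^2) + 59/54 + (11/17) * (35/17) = 53532220801/3776652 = 14174.52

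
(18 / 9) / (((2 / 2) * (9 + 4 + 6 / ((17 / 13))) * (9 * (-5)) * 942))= -17 / 6337305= -0.00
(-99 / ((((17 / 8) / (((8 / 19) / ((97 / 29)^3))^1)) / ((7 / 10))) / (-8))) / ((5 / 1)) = 4326803712 / 7369834475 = 0.59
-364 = -364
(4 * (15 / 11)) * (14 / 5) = 168 / 11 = 15.27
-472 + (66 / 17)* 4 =-7760 / 17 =-456.47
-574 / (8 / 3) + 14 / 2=-833 / 4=-208.25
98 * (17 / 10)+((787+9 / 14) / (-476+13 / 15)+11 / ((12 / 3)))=167.69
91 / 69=1.32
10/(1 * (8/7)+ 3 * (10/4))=140/121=1.16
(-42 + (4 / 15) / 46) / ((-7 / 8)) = 115904 / 2415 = 47.99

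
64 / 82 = 32 / 41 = 0.78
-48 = -48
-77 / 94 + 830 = 77943 / 94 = 829.18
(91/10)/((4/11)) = 1001/40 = 25.02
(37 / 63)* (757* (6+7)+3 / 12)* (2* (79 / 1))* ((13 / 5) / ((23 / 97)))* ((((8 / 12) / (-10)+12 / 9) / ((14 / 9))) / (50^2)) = 551363172061 / 169050000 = 3261.54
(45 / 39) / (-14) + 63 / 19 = 11181 / 3458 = 3.23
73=73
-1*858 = -858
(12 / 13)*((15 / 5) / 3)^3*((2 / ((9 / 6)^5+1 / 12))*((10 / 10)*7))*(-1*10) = -161280 / 9581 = -16.83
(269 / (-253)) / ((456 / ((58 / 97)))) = -7801 / 5595348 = -0.00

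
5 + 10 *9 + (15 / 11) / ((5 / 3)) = 1054 / 11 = 95.82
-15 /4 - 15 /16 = -75 /16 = -4.69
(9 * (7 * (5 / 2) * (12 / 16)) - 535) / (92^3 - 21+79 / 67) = -7705 / 14391936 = -0.00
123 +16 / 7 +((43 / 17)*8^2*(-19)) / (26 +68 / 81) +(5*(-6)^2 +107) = 38506746 / 129353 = 297.69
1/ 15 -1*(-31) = 466/ 15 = 31.07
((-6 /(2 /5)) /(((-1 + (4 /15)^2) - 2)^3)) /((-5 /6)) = -205031250 /286191179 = -0.72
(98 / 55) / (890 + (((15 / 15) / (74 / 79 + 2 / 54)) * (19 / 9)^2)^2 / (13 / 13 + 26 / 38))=0.00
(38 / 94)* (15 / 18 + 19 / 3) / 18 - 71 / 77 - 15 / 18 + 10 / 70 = -567361 / 390852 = -1.45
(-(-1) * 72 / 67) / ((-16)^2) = 9 / 2144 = 0.00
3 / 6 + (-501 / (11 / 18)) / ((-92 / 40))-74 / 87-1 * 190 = 7311707 / 44022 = 166.09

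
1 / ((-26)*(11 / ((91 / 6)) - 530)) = 7 / 96328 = 0.00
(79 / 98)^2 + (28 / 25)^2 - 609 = -3644092339 / 6002500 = -607.10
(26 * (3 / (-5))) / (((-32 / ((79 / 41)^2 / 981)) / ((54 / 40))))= 730197 / 293166400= 0.00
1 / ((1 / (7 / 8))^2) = 49 / 64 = 0.77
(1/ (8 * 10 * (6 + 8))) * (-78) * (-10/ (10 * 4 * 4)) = 39/ 8960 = 0.00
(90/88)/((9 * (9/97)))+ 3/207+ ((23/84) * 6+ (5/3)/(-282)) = 8618587/2996532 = 2.88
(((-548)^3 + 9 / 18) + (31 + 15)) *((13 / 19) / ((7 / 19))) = -611247169 / 2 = -305623584.50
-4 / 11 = -0.36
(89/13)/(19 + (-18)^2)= 89/4459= 0.02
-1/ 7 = -0.14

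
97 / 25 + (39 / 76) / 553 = 3.88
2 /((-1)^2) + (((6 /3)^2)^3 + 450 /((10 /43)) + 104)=2105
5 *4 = 20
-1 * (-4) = 4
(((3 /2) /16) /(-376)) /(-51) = 1 /204544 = 0.00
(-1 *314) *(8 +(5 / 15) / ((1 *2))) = -7693 / 3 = -2564.33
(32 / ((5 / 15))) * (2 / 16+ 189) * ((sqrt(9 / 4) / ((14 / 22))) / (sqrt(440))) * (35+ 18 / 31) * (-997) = -14974492347 * sqrt(110) / 2170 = -72375023.37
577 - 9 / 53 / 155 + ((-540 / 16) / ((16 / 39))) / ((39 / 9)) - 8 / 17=4983283143 / 8937920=557.54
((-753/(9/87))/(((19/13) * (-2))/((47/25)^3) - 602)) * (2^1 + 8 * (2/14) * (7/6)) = 49122295105/1219668822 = 40.28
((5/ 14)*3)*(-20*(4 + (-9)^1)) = 750/ 7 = 107.14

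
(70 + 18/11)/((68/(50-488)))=-86286/187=-461.42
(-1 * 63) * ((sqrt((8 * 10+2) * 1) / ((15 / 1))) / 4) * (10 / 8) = -21 * sqrt(82) / 16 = -11.89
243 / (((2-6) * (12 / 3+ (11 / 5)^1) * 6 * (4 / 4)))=-405 / 248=-1.63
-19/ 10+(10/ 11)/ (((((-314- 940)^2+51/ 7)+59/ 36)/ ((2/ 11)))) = -911039119619/ 479494300010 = -1.90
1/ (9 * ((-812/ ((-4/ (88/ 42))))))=1/ 3828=0.00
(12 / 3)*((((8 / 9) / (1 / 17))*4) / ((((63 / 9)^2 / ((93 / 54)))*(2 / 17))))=286688 / 3969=72.23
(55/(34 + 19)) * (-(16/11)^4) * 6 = -1966080/70543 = -27.87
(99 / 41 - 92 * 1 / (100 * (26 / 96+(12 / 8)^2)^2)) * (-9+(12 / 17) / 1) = -4802996223 / 255119425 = -18.83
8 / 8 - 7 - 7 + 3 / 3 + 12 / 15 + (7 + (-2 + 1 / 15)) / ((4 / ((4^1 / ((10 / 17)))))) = -194 / 75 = -2.59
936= 936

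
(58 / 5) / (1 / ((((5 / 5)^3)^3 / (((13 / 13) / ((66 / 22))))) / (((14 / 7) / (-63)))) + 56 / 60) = 5481 / 436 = 12.57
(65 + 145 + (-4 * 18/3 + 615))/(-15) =-267/5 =-53.40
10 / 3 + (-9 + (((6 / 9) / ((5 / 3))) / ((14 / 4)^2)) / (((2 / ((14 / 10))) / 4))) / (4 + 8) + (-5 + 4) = 3341 / 2100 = 1.59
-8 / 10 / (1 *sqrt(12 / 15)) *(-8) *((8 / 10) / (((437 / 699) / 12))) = 536832 *sqrt(5) / 10925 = 109.88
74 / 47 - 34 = -1524 / 47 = -32.43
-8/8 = -1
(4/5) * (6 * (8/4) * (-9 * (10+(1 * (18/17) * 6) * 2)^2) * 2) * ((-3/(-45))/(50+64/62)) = -665118144/5714975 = -116.38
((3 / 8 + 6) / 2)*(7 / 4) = 357 / 64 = 5.58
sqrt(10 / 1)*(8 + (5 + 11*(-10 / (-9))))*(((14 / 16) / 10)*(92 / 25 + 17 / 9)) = 1991017*sqrt(10) / 162000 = 38.87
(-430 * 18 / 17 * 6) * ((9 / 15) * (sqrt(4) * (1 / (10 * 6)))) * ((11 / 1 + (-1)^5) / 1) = -9288 / 17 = -546.35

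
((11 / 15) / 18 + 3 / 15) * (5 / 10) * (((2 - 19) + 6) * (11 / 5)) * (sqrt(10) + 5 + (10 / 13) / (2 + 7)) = -14399 / 972 - 1573 * sqrt(10) / 540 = -24.03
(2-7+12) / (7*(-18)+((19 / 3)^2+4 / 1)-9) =-0.08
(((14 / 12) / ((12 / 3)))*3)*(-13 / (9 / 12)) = -15.17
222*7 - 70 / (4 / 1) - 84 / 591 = 605325 / 394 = 1536.36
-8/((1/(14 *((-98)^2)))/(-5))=5378240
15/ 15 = 1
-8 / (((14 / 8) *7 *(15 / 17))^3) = -2515456 / 397065375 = -0.01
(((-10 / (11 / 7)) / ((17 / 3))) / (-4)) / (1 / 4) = 210 / 187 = 1.12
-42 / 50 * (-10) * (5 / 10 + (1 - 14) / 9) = -119 / 15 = -7.93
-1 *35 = -35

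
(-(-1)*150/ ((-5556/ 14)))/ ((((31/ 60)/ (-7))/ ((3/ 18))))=12250/ 14353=0.85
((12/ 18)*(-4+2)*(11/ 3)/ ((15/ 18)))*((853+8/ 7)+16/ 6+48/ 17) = -27006232/ 5355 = -5043.18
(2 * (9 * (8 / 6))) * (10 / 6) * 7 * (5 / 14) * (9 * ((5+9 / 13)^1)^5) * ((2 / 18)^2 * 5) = 1109503312000 / 3341637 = 332023.89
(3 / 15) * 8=8 / 5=1.60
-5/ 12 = -0.42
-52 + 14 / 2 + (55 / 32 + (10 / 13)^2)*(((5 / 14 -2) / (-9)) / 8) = -11667595 / 259584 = -44.95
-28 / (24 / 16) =-56 / 3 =-18.67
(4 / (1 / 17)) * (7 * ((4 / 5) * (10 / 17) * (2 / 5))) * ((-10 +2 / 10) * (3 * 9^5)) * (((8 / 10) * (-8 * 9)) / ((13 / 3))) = 3359863535616 / 1625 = 2067608329.61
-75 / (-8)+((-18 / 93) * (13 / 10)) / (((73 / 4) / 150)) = 132285 / 18104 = 7.31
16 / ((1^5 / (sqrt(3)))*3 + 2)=32 - 16*sqrt(3)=4.29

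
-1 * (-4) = 4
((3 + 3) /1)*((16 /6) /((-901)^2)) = 16 /811801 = 0.00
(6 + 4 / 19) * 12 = 1416 / 19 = 74.53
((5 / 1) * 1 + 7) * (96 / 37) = 1152 / 37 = 31.14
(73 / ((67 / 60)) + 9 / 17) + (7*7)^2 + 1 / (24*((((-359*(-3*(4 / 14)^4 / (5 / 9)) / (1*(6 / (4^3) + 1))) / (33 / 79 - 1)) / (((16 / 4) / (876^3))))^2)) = 73188382988585147478814583524722957566147 / 29668129008377986412697296632811618304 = 2466.90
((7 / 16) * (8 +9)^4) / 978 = 584647 / 15648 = 37.36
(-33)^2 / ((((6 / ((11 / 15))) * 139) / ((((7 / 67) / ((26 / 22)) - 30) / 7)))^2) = 9937707722569 / 646404691760100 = 0.02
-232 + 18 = -214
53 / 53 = 1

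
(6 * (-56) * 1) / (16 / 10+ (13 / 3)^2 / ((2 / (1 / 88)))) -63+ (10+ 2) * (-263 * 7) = -43161465 / 1931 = -22351.87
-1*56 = -56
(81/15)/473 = 27/2365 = 0.01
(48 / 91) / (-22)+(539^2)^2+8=84486853900425 / 1001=84402451448.98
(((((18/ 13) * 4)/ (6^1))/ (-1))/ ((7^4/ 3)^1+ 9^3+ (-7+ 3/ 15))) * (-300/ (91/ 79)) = 2133000/ 13508677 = 0.16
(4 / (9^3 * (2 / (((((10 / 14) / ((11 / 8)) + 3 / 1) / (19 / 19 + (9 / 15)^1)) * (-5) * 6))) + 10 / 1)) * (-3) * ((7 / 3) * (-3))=-284550 / 40969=-6.95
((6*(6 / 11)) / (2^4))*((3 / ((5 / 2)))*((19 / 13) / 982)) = 513 / 1404260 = 0.00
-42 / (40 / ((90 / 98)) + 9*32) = -189 / 1492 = -0.13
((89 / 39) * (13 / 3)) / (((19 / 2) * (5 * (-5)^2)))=178 / 21375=0.01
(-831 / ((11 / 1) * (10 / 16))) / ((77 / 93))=-618264 / 4235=-145.99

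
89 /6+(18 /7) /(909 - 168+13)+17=504103 /15834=31.84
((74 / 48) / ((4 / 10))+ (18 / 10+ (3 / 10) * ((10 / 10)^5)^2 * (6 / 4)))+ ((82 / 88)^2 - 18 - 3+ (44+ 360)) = 389.97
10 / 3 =3.33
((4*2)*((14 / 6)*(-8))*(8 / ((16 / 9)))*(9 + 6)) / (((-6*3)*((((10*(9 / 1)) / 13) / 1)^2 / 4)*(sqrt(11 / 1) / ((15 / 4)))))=4732*sqrt(11) / 297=52.84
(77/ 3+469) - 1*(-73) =1703/ 3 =567.67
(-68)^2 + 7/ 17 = 78615/ 17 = 4624.41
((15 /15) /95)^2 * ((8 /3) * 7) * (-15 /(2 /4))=-112 /1805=-0.06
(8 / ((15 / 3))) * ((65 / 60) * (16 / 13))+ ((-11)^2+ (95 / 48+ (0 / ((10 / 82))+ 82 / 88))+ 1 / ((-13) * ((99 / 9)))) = 1441867 / 11440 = 126.04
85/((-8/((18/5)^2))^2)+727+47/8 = 955949/1000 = 955.95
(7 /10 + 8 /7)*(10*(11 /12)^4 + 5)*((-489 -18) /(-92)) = 181740403 /1483776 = 122.49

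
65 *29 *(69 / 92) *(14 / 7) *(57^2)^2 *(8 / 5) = 47755348524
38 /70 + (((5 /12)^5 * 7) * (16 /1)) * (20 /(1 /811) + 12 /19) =7373909821 /323190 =22816.02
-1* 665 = -665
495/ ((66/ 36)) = 270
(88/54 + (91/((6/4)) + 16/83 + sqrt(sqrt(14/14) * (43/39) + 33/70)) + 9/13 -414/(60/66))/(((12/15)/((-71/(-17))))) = -2028204673/990522 + 71 * sqrt(11730810)/37128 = -2041.06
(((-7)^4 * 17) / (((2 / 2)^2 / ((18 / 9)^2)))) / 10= 81634 / 5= 16326.80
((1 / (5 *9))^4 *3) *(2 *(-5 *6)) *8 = -32 / 91125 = -0.00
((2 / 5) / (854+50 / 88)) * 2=176 / 188005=0.00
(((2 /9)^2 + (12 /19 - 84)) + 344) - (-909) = 1800139 /1539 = 1169.68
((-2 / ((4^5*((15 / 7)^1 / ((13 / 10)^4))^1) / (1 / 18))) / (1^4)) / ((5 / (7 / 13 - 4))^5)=15309 / 665600000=0.00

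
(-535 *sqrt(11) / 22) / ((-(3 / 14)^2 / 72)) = 419440 *sqrt(11) / 11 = 126465.92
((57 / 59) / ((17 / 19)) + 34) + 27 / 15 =36.88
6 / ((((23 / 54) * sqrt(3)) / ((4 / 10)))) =216 * sqrt(3) / 115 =3.25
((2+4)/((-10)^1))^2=0.36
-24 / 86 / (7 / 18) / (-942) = 36 / 47257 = 0.00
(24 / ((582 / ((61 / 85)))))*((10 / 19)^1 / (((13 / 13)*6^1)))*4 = 976 / 93993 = 0.01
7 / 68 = 0.10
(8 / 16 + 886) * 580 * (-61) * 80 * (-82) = 205750267200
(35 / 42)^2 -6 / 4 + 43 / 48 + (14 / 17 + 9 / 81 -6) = -12179 / 2448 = -4.98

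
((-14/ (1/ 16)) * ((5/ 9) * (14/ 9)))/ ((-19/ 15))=78400/ 513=152.83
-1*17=-17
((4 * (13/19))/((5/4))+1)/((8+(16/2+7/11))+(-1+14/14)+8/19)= 3333/17825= 0.19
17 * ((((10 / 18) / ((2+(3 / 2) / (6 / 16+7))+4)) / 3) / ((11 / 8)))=20060 / 54351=0.37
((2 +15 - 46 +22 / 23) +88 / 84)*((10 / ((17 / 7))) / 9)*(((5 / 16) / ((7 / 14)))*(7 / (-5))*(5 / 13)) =10325 / 2484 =4.16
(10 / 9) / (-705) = -2 / 1269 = -0.00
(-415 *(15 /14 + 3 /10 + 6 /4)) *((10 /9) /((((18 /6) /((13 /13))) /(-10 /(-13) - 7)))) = 250245 /91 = 2749.95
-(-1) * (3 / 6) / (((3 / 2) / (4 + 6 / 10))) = 23 / 15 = 1.53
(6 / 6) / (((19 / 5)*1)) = 5 / 19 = 0.26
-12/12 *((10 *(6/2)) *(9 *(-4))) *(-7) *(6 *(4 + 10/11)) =-2449440/11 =-222676.36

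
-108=-108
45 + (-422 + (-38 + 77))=-338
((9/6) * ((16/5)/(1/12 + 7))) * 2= 576/425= 1.36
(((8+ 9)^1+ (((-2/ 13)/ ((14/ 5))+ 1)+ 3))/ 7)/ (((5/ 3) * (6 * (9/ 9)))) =953/ 3185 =0.30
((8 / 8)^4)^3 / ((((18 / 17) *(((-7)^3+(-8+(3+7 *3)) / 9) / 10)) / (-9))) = 765 / 3071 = 0.25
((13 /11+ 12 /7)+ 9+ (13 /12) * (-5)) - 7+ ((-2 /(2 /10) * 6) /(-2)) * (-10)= -277681 /924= -300.52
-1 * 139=-139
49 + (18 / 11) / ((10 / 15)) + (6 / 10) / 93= 87741 / 1705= 51.46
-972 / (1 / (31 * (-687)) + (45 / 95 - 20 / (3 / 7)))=21850722 / 1038427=21.04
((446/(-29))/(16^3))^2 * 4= 49729/881852416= 0.00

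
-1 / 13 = -0.08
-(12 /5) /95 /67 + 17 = 541013 /31825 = 17.00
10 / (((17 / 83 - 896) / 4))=-3320 / 74351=-0.04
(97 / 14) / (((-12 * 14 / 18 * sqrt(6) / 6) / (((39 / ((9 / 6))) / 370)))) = -3783 * sqrt(6) / 72520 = -0.13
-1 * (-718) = 718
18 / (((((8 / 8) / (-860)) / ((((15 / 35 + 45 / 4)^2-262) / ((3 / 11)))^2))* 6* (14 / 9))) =-756889263502845 / 2151296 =-351829438.40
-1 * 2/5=-2/5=-0.40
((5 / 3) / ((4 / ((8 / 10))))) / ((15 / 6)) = 2 / 15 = 0.13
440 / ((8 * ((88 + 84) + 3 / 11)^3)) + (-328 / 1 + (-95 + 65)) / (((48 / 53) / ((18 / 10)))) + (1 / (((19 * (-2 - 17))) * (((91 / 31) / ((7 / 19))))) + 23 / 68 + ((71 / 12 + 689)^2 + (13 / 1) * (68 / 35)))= 1002811688219547786964217 / 2079559003884289200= 482223.24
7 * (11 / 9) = 77 / 9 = 8.56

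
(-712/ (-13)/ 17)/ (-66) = -356/ 7293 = -0.05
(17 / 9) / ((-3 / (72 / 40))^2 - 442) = -17 / 3953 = -0.00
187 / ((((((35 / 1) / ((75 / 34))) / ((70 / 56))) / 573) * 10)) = 94545 / 112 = 844.15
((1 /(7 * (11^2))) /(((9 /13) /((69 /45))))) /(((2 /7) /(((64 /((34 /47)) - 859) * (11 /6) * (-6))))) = 3916601 /50490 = 77.57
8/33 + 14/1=470/33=14.24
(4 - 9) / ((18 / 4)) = -10 / 9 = -1.11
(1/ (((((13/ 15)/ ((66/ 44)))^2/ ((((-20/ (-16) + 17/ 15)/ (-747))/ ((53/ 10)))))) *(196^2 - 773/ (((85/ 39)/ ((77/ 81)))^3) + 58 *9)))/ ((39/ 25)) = -0.00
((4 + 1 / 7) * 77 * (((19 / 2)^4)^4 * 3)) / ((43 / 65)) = 17942498130973874735596605 / 2818048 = 6366995214763508192.76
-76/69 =-1.10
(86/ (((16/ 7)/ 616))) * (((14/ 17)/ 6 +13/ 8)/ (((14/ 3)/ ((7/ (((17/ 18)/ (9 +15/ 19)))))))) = 13947988131/ 21964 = 635038.61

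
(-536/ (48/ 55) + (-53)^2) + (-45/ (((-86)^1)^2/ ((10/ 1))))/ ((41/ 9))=499161323/ 227427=2194.82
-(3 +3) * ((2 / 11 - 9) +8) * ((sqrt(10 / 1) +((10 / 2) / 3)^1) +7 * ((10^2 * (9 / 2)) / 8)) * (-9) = -17609.94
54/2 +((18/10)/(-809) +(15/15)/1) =113251/4045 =28.00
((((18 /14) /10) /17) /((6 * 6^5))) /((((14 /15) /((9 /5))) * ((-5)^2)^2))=1 /1999200000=0.00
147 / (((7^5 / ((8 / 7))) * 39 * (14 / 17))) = 68 / 218491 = 0.00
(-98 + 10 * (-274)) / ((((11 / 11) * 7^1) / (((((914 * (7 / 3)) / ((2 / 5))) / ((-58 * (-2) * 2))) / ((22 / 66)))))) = -3242415 / 116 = -27951.85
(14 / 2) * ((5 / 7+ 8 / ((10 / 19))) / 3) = 557 / 15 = 37.13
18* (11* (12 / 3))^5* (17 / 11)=4587669504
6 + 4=10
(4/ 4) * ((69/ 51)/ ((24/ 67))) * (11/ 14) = 16951/ 5712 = 2.97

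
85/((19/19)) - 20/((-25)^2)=10621/125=84.97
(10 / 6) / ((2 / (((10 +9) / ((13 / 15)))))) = 475 / 26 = 18.27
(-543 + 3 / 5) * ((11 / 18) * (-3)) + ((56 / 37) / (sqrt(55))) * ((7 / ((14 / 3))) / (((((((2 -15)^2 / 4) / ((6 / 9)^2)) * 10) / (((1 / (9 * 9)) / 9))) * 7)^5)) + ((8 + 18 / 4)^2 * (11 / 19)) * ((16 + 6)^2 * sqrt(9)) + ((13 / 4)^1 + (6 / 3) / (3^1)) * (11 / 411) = 131072 * sqrt(55) / 8530393247768658714987107366929084078125 + 62008077791 / 468540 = 132343.19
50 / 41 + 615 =25265 / 41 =616.22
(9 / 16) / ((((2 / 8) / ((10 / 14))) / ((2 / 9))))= 5 / 14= 0.36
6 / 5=1.20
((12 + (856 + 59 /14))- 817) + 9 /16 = 6247 /112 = 55.78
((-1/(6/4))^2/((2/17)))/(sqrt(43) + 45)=85/991 - 17 * sqrt(43)/8919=0.07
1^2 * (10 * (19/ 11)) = 190/ 11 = 17.27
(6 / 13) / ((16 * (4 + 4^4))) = 3 / 27040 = 0.00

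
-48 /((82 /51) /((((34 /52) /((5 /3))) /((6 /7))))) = -36414 /2665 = -13.66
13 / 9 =1.44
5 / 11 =0.45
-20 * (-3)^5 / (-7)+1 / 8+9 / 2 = -38621 / 56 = -689.66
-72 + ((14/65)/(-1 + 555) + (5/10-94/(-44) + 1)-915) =-194760008/198055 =-983.36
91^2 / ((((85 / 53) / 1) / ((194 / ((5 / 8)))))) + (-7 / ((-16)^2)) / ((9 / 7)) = 1569397079719 / 979200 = 1602733.95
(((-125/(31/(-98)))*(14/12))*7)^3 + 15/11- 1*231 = 297371402677178593/8847927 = 33609160956.82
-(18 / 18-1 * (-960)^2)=921599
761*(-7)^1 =-5327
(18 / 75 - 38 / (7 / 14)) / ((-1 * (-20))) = -947 / 250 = -3.79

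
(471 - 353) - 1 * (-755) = 873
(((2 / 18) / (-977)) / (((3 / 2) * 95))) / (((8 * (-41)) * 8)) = 1 / 3287878560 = 0.00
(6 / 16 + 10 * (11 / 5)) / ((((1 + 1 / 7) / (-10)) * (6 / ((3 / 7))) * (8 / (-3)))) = 2685 / 512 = 5.24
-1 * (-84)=84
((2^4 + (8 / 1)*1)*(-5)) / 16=-15 / 2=-7.50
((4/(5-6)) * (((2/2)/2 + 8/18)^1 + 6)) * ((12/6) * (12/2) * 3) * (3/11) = -3000/11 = -272.73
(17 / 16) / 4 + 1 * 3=209 / 64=3.27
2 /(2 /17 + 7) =34 /121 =0.28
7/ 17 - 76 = -1285/ 17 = -75.59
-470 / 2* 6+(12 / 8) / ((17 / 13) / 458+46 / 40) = -96694500 / 68641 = -1408.70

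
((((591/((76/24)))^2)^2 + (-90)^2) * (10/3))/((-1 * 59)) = -527031495938520/7688939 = -68544111.99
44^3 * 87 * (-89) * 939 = -619345349568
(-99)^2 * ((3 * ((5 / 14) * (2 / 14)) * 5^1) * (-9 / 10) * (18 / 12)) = -10126.03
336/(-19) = -336/19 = -17.68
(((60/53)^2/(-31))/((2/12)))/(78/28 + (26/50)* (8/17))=-128520000/1570121449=-0.08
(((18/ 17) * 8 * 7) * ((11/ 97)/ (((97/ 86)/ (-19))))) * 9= -163060128/ 159953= -1019.43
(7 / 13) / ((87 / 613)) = 4291 / 1131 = 3.79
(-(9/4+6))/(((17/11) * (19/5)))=-1815/1292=-1.40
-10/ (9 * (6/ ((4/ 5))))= -4/ 27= -0.15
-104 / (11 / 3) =-312 / 11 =-28.36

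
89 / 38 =2.34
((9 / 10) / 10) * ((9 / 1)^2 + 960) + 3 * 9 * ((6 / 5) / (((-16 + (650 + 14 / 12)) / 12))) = 35938539 / 381100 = 94.30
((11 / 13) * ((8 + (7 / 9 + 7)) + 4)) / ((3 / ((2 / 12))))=979 / 1053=0.93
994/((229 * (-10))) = -0.43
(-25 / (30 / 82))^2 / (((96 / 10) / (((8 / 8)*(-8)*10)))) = -1050625 / 27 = -38912.04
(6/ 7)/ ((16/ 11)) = 33/ 56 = 0.59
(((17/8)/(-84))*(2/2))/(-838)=17/563136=0.00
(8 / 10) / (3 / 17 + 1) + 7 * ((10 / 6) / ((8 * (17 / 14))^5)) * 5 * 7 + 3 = 401800379143 / 109045017600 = 3.68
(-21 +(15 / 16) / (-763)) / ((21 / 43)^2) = -52672463 / 598192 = -88.05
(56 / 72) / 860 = 7 / 7740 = 0.00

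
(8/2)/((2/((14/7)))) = 4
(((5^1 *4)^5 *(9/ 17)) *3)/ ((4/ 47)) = 1015200000/ 17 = 59717647.06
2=2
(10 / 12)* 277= 1385 / 6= 230.83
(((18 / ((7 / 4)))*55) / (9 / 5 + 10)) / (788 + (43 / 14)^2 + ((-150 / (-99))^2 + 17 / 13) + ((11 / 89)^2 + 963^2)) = 62169083776800 / 1203613028258097563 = 0.00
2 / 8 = 1 / 4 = 0.25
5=5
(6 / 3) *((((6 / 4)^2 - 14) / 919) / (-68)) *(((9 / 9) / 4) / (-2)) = -47 / 999872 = -0.00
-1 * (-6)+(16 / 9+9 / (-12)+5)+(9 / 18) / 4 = 875 / 72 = 12.15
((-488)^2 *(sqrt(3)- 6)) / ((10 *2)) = -357216 / 5 + 59536 *sqrt(3) / 5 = -50819.32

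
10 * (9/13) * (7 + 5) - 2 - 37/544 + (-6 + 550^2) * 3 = 6418285599/7072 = 907563.01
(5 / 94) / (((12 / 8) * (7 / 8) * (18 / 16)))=0.04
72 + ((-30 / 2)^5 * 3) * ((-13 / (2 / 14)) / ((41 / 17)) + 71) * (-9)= 27966265452 / 41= 682104035.41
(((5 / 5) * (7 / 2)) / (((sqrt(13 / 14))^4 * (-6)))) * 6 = -686 / 169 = -4.06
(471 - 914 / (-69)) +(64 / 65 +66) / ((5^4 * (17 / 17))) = 1357703551 / 2803125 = 484.35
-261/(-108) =29/12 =2.42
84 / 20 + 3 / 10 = 9 / 2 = 4.50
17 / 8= 2.12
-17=-17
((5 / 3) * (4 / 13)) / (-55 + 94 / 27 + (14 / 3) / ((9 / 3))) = -180 / 17537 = -0.01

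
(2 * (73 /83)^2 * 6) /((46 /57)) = 1822518 /158447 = 11.50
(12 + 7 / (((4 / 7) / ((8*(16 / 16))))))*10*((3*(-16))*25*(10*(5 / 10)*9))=-59400000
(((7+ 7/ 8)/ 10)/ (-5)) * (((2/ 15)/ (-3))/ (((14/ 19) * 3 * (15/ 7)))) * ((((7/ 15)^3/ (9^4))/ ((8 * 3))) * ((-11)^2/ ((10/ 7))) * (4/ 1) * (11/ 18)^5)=6222896776943/ 225943629184800000000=0.00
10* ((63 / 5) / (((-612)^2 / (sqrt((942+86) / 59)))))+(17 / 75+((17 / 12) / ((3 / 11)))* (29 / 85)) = 7* sqrt(15163) / 613836+1799 / 900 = 2.00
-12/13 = -0.92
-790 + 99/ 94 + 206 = -54797/ 94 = -582.95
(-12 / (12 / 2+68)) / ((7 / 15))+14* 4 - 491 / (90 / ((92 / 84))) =496277 / 9990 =49.68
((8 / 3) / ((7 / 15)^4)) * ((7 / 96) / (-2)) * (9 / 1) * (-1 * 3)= 151875 / 2744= 55.35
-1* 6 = -6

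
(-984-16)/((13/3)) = -3000/13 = -230.77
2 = 2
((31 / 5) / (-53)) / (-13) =31 / 3445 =0.01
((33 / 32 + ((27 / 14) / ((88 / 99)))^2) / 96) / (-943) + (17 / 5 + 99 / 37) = 425460745181 / 70027632640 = 6.08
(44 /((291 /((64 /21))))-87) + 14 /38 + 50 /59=-584501468 /6850431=-85.32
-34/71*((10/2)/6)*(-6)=170/71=2.39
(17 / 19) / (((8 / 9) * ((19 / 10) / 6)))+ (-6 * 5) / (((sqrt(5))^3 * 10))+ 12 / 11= 33909 / 7942 - 3 * sqrt(5) / 25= 4.00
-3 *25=-75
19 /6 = 3.17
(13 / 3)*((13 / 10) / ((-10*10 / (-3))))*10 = 1.69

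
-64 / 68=-16 / 17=-0.94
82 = 82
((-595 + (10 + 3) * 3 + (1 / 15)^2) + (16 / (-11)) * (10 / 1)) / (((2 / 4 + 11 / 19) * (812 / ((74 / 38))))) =-7463899 / 5885550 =-1.27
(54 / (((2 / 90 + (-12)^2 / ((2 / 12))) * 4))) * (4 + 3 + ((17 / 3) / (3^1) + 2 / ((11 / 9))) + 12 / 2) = 110430 / 427691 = 0.26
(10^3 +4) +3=1007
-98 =-98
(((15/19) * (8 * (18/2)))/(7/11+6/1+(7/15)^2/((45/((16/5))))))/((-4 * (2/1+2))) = -75178125/140761462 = -0.53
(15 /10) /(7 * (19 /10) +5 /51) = 765 /6833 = 0.11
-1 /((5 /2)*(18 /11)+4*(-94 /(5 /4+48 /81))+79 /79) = 2189 /435544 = 0.01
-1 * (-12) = 12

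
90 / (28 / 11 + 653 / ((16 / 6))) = 7920 / 21773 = 0.36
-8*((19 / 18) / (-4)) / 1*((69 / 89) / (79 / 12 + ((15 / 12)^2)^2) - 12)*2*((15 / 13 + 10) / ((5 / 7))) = -50126104 / 63813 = -785.52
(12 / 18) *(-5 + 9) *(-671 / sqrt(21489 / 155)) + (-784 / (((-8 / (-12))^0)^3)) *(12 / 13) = -9408 / 13 - 5368 *sqrt(3330795) / 64467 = -875.66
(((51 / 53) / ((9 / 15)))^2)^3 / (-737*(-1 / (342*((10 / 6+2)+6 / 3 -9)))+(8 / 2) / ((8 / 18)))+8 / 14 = 3853937978813368 / 1477498477220269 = 2.61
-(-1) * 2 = 2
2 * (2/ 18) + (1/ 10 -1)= -61/ 90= -0.68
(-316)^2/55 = 1815.56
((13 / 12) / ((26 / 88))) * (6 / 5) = 22 / 5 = 4.40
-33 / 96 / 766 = -11 / 24512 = -0.00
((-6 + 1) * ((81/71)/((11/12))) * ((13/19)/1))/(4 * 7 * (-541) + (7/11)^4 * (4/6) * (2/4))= 252277740/897547980847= 0.00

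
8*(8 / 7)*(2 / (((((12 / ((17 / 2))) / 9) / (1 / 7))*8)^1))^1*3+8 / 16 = 661 / 98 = 6.74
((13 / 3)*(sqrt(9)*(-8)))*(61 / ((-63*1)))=6344 / 63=100.70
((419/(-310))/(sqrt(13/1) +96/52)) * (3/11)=196092/2763805- 212433 * sqrt(13)/5527610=-0.07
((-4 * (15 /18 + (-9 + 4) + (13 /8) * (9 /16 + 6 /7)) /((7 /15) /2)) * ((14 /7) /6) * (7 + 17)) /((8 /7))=24995 /112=223.17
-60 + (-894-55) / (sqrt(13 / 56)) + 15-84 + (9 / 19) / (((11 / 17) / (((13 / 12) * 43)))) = -146 * sqrt(182)-79335 / 836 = -2064.55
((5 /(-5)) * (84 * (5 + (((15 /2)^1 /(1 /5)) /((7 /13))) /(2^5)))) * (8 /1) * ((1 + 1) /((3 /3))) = -9645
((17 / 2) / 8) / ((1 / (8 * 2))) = 17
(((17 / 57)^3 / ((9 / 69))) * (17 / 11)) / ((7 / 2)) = 3841966 / 42779583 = 0.09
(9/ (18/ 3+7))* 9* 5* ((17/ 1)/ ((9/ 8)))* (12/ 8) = 9180/ 13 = 706.15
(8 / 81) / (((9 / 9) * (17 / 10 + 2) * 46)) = 40 / 68931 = 0.00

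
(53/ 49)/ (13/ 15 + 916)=0.00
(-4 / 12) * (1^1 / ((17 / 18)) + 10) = -188 / 51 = -3.69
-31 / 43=-0.72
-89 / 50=-1.78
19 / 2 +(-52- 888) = -1861 / 2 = -930.50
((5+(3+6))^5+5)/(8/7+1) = 3764803/15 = 250986.87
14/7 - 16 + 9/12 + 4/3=-143/12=-11.92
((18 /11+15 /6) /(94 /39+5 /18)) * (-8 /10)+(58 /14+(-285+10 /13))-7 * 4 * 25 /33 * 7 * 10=-16680453604 /9444435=-1766.17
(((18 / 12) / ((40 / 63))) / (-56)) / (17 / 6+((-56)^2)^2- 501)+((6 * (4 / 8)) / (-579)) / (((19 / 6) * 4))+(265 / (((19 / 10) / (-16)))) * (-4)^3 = 520452230775085327 / 3644086237120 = 142821.05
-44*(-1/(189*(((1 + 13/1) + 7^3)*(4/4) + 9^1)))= 22/34587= 0.00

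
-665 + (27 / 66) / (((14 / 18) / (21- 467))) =-69268 / 77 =-899.58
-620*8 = -4960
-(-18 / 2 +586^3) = -201230047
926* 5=4630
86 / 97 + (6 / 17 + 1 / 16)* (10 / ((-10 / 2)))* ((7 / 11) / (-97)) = 129447 / 145112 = 0.89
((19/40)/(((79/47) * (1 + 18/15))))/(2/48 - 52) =-2679/1083643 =-0.00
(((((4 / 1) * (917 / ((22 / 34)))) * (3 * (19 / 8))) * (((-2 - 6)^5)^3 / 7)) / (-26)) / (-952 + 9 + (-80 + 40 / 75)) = -16748508782190919680 / 2193191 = -7636593795155.52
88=88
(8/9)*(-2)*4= -7.11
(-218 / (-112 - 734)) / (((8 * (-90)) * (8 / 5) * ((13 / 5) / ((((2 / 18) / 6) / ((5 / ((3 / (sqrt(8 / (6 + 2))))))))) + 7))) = -109 / 117438336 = -0.00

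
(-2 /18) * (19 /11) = -19 /99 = -0.19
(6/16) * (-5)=-15/8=-1.88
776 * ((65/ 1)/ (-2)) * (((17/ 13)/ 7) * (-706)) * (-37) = -861503560/ 7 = -123071937.14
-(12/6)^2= -4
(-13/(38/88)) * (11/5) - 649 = -67947/95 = -715.23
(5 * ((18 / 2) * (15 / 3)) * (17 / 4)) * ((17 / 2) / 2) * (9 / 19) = 585225 / 304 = 1925.08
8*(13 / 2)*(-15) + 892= 112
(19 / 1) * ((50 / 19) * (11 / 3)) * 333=61050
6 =6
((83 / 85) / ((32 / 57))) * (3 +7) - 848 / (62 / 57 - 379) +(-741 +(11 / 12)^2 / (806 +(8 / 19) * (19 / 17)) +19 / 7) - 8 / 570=-69102013174423349 / 96153781782240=-718.66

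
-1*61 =-61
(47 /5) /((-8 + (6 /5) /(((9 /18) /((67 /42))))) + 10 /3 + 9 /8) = 7896 /241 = 32.76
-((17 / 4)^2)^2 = -83521 / 256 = -326.25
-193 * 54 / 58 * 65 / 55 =-212.36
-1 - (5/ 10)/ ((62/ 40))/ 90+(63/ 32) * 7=114079/ 8928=12.78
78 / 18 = 13 / 3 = 4.33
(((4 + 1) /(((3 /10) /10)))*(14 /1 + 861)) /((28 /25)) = 390625 /3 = 130208.33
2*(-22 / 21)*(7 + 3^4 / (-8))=275 / 42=6.55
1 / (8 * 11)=1 / 88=0.01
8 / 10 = 4 / 5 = 0.80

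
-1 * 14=-14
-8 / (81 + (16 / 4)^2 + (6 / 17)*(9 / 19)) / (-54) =0.00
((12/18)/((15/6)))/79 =4/1185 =0.00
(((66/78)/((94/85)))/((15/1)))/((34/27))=99/2444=0.04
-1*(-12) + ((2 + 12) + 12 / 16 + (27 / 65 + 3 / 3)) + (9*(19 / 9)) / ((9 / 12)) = 41729 / 780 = 53.50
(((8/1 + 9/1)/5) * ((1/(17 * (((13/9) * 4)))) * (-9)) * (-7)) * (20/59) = 0.74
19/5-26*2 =-241/5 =-48.20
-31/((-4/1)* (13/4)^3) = 496/2197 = 0.23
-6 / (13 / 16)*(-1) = 96 / 13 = 7.38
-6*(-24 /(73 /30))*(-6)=-25920 /73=-355.07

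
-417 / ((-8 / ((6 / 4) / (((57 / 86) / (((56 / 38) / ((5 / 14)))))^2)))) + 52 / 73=720922841348 / 237835825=3031.18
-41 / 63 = -0.65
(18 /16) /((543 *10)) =3 /14480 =0.00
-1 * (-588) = 588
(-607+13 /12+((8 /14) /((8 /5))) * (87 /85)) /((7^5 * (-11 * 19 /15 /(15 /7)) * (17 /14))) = 64854525 /14212234498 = 0.00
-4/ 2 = -2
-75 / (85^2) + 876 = 253161 / 289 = 875.99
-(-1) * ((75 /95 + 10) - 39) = -536 /19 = -28.21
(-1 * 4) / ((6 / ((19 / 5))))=-38 / 15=-2.53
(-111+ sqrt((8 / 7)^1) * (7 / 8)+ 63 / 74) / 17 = -8151 / 1258+ sqrt(14) / 68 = -6.42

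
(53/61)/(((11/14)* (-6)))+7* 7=98266/2013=48.82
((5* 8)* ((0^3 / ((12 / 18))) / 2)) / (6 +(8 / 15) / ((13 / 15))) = 0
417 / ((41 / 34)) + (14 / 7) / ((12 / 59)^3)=20670331 / 35424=583.51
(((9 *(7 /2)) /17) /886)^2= 3969 /907455376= 0.00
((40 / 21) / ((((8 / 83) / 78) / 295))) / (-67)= -3183050 / 469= -6786.89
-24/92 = -6/23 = -0.26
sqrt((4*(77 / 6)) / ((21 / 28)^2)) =4*sqrt(462) / 9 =9.55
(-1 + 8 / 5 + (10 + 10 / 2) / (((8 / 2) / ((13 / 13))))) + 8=247 / 20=12.35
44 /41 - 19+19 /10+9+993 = 404249 /410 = 985.97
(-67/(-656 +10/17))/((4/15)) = 5695/14856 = 0.38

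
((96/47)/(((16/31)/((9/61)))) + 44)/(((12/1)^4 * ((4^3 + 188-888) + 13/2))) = -63911/18711922752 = -0.00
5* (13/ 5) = 13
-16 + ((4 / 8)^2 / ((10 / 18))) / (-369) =-13121 / 820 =-16.00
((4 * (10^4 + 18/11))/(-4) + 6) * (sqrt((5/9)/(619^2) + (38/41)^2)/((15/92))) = -10115584 * sqrt(4979568761)/12562605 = -56820.77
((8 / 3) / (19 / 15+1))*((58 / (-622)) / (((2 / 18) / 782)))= -240120 / 311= -772.09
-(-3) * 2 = 6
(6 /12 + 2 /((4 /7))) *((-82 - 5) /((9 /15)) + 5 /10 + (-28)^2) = 2558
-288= -288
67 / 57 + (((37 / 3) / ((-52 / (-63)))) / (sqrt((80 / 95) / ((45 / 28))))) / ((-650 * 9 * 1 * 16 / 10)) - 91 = -5120 / 57 - 37 * sqrt(665) / 432640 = -89.83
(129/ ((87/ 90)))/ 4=1935/ 58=33.36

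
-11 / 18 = -0.61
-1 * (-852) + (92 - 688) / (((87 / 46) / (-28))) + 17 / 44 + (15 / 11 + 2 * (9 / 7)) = 9679.86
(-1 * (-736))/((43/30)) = 22080/43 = 513.49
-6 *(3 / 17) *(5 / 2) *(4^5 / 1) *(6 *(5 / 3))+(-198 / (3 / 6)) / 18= -461174 / 17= -27127.88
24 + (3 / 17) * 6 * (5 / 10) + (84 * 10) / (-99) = 9001 / 561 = 16.04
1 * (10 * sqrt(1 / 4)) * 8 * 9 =360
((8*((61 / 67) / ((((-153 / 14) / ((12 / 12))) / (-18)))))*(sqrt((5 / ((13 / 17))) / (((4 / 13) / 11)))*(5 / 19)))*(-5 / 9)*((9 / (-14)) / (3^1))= 12200*sqrt(935) / 64923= 5.75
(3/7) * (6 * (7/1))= 18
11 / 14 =0.79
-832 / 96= -26 / 3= -8.67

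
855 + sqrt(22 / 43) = sqrt(946) / 43 + 855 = 855.72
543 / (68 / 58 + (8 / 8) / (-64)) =1007808 / 2147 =469.40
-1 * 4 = -4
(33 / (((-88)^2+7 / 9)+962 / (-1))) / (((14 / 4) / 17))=10098 / 427315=0.02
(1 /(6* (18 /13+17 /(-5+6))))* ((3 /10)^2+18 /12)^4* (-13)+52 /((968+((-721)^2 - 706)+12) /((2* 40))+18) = -3715871265865733 /4986065800000000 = -0.75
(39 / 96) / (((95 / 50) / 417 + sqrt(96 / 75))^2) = 1257895589280525 / 3963145877758088 - 895519655550 * sqrt(2) / 495393234719761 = 0.31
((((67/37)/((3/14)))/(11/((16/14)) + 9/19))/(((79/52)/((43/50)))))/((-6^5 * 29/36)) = -19924996/263487623625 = -0.00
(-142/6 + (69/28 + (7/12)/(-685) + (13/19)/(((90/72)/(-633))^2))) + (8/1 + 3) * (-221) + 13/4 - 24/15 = 315239791787/1822100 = 173009.05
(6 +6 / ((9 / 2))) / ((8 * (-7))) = -11 / 84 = -0.13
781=781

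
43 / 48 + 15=15.90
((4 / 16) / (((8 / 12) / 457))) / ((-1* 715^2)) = -0.00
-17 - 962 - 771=-1750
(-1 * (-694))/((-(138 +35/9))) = -6246/1277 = -4.89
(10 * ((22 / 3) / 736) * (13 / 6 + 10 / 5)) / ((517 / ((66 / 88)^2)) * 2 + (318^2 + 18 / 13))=17875 / 4433201056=0.00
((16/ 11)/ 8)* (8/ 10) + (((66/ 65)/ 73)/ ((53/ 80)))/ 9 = 1226488/ 8299005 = 0.15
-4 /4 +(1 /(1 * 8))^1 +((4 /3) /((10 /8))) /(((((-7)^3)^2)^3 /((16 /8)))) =-170983427780596889 /195409631749253880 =-0.87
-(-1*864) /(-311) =-864 /311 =-2.78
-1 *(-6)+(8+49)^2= 3255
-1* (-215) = 215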